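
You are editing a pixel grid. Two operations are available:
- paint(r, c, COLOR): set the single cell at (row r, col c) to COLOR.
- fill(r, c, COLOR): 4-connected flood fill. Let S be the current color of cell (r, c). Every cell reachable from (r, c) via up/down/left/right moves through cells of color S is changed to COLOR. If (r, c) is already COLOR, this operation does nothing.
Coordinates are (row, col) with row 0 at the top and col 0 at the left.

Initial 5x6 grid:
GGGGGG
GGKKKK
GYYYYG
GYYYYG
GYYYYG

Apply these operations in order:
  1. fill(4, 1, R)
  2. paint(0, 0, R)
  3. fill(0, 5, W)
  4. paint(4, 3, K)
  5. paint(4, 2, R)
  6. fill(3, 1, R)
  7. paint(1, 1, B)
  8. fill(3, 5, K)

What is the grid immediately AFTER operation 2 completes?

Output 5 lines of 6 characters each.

After op 1 fill(4,1,R) [12 cells changed]:
GGGGGG
GGKKKK
GRRRRG
GRRRRG
GRRRRG
After op 2 paint(0,0,R):
RGGGGG
GGKKKK
GRRRRG
GRRRRG
GRRRRG

Answer: RGGGGG
GGKKKK
GRRRRG
GRRRRG
GRRRRG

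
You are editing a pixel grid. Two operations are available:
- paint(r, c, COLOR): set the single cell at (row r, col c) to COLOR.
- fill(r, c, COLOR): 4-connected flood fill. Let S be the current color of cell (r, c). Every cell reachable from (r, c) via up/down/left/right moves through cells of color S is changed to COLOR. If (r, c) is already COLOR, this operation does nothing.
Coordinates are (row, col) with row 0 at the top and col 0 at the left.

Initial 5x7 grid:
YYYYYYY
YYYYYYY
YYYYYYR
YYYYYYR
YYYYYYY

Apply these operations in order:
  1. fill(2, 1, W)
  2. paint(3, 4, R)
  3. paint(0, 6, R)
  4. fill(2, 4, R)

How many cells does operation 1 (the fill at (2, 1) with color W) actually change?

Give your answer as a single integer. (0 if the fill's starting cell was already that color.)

After op 1 fill(2,1,W) [33 cells changed]:
WWWWWWW
WWWWWWW
WWWWWWR
WWWWWWR
WWWWWWW

Answer: 33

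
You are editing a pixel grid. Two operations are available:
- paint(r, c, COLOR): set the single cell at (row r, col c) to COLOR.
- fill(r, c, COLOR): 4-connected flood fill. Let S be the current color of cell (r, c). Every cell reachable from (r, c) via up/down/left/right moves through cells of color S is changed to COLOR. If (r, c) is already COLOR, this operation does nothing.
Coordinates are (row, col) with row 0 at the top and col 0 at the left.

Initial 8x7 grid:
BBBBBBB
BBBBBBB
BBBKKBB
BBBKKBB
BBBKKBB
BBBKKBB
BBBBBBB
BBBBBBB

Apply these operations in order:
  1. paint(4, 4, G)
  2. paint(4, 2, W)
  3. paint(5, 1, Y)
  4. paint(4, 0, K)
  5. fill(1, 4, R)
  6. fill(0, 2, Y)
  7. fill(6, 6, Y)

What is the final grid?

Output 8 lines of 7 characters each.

Answer: YYYYYYY
YYYYYYY
YYYKKYY
YYYKKYY
KYWKGYY
YYYKKYY
YYYYYYY
YYYYYYY

Derivation:
After op 1 paint(4,4,G):
BBBBBBB
BBBBBBB
BBBKKBB
BBBKKBB
BBBKGBB
BBBKKBB
BBBBBBB
BBBBBBB
After op 2 paint(4,2,W):
BBBBBBB
BBBBBBB
BBBKKBB
BBBKKBB
BBWKGBB
BBBKKBB
BBBBBBB
BBBBBBB
After op 3 paint(5,1,Y):
BBBBBBB
BBBBBBB
BBBKKBB
BBBKKBB
BBWKGBB
BYBKKBB
BBBBBBB
BBBBBBB
After op 4 paint(4,0,K):
BBBBBBB
BBBBBBB
BBBKKBB
BBBKKBB
KBWKGBB
BYBKKBB
BBBBBBB
BBBBBBB
After op 5 fill(1,4,R) [45 cells changed]:
RRRRRRR
RRRRRRR
RRRKKRR
RRRKKRR
KRWKGRR
RYRKKRR
RRRRRRR
RRRRRRR
After op 6 fill(0,2,Y) [45 cells changed]:
YYYYYYY
YYYYYYY
YYYKKYY
YYYKKYY
KYWKGYY
YYYKKYY
YYYYYYY
YYYYYYY
After op 7 fill(6,6,Y) [0 cells changed]:
YYYYYYY
YYYYYYY
YYYKKYY
YYYKKYY
KYWKGYY
YYYKKYY
YYYYYYY
YYYYYYY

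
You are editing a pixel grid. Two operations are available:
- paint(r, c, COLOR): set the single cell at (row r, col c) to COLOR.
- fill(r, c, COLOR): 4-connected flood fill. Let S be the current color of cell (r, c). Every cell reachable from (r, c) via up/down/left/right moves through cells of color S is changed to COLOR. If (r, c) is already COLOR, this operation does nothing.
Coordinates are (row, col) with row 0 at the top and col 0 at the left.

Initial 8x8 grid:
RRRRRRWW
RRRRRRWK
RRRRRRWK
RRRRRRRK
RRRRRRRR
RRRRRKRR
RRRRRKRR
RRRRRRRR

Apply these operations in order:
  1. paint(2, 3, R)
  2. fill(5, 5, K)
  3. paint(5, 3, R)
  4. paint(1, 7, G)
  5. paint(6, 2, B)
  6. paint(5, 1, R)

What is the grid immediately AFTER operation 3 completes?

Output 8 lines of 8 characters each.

After op 1 paint(2,3,R):
RRRRRRWW
RRRRRRWK
RRRRRRWK
RRRRRRRK
RRRRRRRR
RRRRRKRR
RRRRRKRR
RRRRRRRR
After op 2 fill(5,5,K) [0 cells changed]:
RRRRRRWW
RRRRRRWK
RRRRRRWK
RRRRRRRK
RRRRRRRR
RRRRRKRR
RRRRRKRR
RRRRRRRR
After op 3 paint(5,3,R):
RRRRRRWW
RRRRRRWK
RRRRRRWK
RRRRRRRK
RRRRRRRR
RRRRRKRR
RRRRRKRR
RRRRRRRR

Answer: RRRRRRWW
RRRRRRWK
RRRRRRWK
RRRRRRRK
RRRRRRRR
RRRRRKRR
RRRRRKRR
RRRRRRRR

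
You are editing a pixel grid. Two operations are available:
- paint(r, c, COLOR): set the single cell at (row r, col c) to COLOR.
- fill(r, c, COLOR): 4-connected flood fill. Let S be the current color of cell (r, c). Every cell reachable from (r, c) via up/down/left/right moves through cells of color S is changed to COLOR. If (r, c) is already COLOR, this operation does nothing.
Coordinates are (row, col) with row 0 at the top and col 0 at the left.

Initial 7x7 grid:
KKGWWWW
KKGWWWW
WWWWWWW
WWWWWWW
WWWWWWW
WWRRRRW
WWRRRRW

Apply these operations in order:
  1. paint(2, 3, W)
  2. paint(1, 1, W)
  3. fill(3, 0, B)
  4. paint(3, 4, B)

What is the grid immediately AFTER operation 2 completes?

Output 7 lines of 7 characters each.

Answer: KKGWWWW
KWGWWWW
WWWWWWW
WWWWWWW
WWWWWWW
WWRRRRW
WWRRRRW

Derivation:
After op 1 paint(2,3,W):
KKGWWWW
KKGWWWW
WWWWWWW
WWWWWWW
WWWWWWW
WWRRRRW
WWRRRRW
After op 2 paint(1,1,W):
KKGWWWW
KWGWWWW
WWWWWWW
WWWWWWW
WWWWWWW
WWRRRRW
WWRRRRW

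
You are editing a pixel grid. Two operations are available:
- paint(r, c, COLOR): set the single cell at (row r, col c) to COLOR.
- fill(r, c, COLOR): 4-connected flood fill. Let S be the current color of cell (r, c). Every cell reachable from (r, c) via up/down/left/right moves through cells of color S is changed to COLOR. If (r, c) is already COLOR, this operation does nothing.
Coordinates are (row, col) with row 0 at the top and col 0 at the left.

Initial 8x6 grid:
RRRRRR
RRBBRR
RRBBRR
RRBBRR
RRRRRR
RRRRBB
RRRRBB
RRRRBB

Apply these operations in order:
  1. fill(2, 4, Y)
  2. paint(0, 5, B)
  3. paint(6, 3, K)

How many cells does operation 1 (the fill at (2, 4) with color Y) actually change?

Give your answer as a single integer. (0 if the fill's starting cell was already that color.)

After op 1 fill(2,4,Y) [36 cells changed]:
YYYYYY
YYBBYY
YYBBYY
YYBBYY
YYYYYY
YYYYBB
YYYYBB
YYYYBB

Answer: 36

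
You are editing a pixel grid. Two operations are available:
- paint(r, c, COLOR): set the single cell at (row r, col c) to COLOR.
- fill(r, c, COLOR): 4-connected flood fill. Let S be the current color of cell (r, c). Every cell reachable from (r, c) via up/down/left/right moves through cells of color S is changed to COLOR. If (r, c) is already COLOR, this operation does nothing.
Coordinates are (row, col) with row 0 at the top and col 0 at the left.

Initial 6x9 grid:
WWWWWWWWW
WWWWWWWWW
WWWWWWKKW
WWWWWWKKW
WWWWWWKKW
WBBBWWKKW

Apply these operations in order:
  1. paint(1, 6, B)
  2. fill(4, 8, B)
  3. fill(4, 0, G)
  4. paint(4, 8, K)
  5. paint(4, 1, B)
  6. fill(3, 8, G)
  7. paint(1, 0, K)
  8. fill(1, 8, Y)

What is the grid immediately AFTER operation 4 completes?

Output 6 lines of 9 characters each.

Answer: GGGGGGGGG
GGGGGGGGG
GGGGGGKKG
GGGGGGKKG
GGGGGGKKK
GGGGGGKKG

Derivation:
After op 1 paint(1,6,B):
WWWWWWWWW
WWWWWWBWW
WWWWWWKKW
WWWWWWKKW
WWWWWWKKW
WBBBWWKKW
After op 2 fill(4,8,B) [42 cells changed]:
BBBBBBBBB
BBBBBBBBB
BBBBBBKKB
BBBBBBKKB
BBBBBBKKB
BBBBBBKKB
After op 3 fill(4,0,G) [46 cells changed]:
GGGGGGGGG
GGGGGGGGG
GGGGGGKKG
GGGGGGKKG
GGGGGGKKG
GGGGGGKKG
After op 4 paint(4,8,K):
GGGGGGGGG
GGGGGGGGG
GGGGGGKKG
GGGGGGKKG
GGGGGGKKK
GGGGGGKKG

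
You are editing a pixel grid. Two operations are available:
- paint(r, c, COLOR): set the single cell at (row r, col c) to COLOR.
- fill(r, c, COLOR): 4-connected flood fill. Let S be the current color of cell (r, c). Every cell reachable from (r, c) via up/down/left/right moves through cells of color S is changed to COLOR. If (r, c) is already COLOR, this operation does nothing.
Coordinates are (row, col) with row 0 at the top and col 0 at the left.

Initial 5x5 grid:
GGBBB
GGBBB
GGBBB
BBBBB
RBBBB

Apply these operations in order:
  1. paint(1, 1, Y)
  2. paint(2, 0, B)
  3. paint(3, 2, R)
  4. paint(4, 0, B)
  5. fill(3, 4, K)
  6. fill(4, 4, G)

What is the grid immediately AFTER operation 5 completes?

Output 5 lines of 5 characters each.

Answer: GGKKK
GYKKK
KGKKK
KKRKK
KKKKK

Derivation:
After op 1 paint(1,1,Y):
GGBBB
GYBBB
GGBBB
BBBBB
RBBBB
After op 2 paint(2,0,B):
GGBBB
GYBBB
BGBBB
BBBBB
RBBBB
After op 3 paint(3,2,R):
GGBBB
GYBBB
BGBBB
BBRBB
RBBBB
After op 4 paint(4,0,B):
GGBBB
GYBBB
BGBBB
BBRBB
BBBBB
After op 5 fill(3,4,K) [19 cells changed]:
GGKKK
GYKKK
KGKKK
KKRKK
KKKKK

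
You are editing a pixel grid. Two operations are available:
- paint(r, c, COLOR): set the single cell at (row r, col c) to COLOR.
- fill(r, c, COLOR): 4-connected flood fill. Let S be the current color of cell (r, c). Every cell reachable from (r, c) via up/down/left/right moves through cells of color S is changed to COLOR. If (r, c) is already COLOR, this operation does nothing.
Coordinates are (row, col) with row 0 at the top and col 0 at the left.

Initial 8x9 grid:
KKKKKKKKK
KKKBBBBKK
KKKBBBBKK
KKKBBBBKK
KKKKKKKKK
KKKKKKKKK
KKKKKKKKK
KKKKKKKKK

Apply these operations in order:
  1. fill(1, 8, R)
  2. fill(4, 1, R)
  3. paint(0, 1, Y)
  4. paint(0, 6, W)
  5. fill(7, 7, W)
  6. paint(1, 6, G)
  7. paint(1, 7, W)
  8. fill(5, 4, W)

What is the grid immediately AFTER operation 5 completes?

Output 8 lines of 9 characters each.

Answer: WYWWWWWWW
WWWBBBBWW
WWWBBBBWW
WWWBBBBWW
WWWWWWWWW
WWWWWWWWW
WWWWWWWWW
WWWWWWWWW

Derivation:
After op 1 fill(1,8,R) [60 cells changed]:
RRRRRRRRR
RRRBBBBRR
RRRBBBBRR
RRRBBBBRR
RRRRRRRRR
RRRRRRRRR
RRRRRRRRR
RRRRRRRRR
After op 2 fill(4,1,R) [0 cells changed]:
RRRRRRRRR
RRRBBBBRR
RRRBBBBRR
RRRBBBBRR
RRRRRRRRR
RRRRRRRRR
RRRRRRRRR
RRRRRRRRR
After op 3 paint(0,1,Y):
RYRRRRRRR
RRRBBBBRR
RRRBBBBRR
RRRBBBBRR
RRRRRRRRR
RRRRRRRRR
RRRRRRRRR
RRRRRRRRR
After op 4 paint(0,6,W):
RYRRRRWRR
RRRBBBBRR
RRRBBBBRR
RRRBBBBRR
RRRRRRRRR
RRRRRRRRR
RRRRRRRRR
RRRRRRRRR
After op 5 fill(7,7,W) [58 cells changed]:
WYWWWWWWW
WWWBBBBWW
WWWBBBBWW
WWWBBBBWW
WWWWWWWWW
WWWWWWWWW
WWWWWWWWW
WWWWWWWWW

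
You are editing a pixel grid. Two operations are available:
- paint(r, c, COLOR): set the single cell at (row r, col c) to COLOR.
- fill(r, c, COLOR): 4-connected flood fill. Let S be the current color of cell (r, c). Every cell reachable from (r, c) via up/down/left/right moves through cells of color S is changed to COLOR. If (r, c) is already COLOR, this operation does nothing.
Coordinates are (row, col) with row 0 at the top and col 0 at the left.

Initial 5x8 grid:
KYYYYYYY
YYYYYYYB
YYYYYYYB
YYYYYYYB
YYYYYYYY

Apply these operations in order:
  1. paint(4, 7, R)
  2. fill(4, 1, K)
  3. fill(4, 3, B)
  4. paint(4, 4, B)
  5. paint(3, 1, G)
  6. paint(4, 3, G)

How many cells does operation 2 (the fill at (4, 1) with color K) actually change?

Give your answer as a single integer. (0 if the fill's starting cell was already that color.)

After op 1 paint(4,7,R):
KYYYYYYY
YYYYYYYB
YYYYYYYB
YYYYYYYB
YYYYYYYR
After op 2 fill(4,1,K) [35 cells changed]:
KKKKKKKK
KKKKKKKB
KKKKKKKB
KKKKKKKB
KKKKKKKR

Answer: 35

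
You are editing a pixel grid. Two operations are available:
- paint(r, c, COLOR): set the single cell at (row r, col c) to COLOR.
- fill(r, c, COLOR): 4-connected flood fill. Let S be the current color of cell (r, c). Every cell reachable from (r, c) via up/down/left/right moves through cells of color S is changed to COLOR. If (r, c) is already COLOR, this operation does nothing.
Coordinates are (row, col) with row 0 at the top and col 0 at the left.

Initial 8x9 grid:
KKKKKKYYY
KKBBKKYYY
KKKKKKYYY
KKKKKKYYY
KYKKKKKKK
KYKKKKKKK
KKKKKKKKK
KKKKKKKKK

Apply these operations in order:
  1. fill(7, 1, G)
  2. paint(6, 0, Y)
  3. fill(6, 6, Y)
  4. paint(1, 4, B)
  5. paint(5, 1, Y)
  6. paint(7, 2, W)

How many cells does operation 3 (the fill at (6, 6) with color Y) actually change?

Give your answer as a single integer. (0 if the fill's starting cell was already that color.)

Answer: 55

Derivation:
After op 1 fill(7,1,G) [56 cells changed]:
GGGGGGYYY
GGBBGGYYY
GGGGGGYYY
GGGGGGYYY
GYGGGGGGG
GYGGGGGGG
GGGGGGGGG
GGGGGGGGG
After op 2 paint(6,0,Y):
GGGGGGYYY
GGBBGGYYY
GGGGGGYYY
GGGGGGYYY
GYGGGGGGG
GYGGGGGGG
YGGGGGGGG
GGGGGGGGG
After op 3 fill(6,6,Y) [55 cells changed]:
YYYYYYYYY
YYBBYYYYY
YYYYYYYYY
YYYYYYYYY
YYYYYYYYY
YYYYYYYYY
YYYYYYYYY
YYYYYYYYY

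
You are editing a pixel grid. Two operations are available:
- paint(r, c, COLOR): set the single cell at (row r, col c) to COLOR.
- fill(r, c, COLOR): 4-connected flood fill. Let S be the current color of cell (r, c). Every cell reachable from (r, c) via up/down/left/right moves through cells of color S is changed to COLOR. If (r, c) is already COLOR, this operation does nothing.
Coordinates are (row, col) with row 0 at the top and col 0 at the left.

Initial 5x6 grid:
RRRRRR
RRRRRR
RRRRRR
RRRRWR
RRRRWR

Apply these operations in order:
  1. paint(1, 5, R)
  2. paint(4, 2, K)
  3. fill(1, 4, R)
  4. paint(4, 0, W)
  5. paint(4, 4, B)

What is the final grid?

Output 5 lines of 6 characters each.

After op 1 paint(1,5,R):
RRRRRR
RRRRRR
RRRRRR
RRRRWR
RRRRWR
After op 2 paint(4,2,K):
RRRRRR
RRRRRR
RRRRRR
RRRRWR
RRKRWR
After op 3 fill(1,4,R) [0 cells changed]:
RRRRRR
RRRRRR
RRRRRR
RRRRWR
RRKRWR
After op 4 paint(4,0,W):
RRRRRR
RRRRRR
RRRRRR
RRRRWR
WRKRWR
After op 5 paint(4,4,B):
RRRRRR
RRRRRR
RRRRRR
RRRRWR
WRKRBR

Answer: RRRRRR
RRRRRR
RRRRRR
RRRRWR
WRKRBR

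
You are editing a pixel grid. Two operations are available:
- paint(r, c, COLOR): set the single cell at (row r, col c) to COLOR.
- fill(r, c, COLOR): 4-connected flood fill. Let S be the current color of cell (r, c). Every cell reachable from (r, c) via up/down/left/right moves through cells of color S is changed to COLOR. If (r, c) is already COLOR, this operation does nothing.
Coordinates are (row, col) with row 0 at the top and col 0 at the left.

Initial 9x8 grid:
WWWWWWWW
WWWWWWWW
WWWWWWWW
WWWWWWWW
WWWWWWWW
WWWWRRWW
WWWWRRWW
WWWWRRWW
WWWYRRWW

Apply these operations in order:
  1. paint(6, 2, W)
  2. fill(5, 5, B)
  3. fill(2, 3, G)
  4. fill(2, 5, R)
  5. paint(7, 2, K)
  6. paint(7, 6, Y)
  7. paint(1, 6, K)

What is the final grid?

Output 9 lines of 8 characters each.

Answer: RRRRRRRR
RRRRRRKR
RRRRRRRR
RRRRRRRR
RRRRRRRR
RRRRBBRR
RRRRBBRR
RRKRBBYR
RRRYBBRR

Derivation:
After op 1 paint(6,2,W):
WWWWWWWW
WWWWWWWW
WWWWWWWW
WWWWWWWW
WWWWWWWW
WWWWRRWW
WWWWRRWW
WWWWRRWW
WWWYRRWW
After op 2 fill(5,5,B) [8 cells changed]:
WWWWWWWW
WWWWWWWW
WWWWWWWW
WWWWWWWW
WWWWWWWW
WWWWBBWW
WWWWBBWW
WWWWBBWW
WWWYBBWW
After op 3 fill(2,3,G) [63 cells changed]:
GGGGGGGG
GGGGGGGG
GGGGGGGG
GGGGGGGG
GGGGGGGG
GGGGBBGG
GGGGBBGG
GGGGBBGG
GGGYBBGG
After op 4 fill(2,5,R) [63 cells changed]:
RRRRRRRR
RRRRRRRR
RRRRRRRR
RRRRRRRR
RRRRRRRR
RRRRBBRR
RRRRBBRR
RRRRBBRR
RRRYBBRR
After op 5 paint(7,2,K):
RRRRRRRR
RRRRRRRR
RRRRRRRR
RRRRRRRR
RRRRRRRR
RRRRBBRR
RRRRBBRR
RRKRBBRR
RRRYBBRR
After op 6 paint(7,6,Y):
RRRRRRRR
RRRRRRRR
RRRRRRRR
RRRRRRRR
RRRRRRRR
RRRRBBRR
RRRRBBRR
RRKRBBYR
RRRYBBRR
After op 7 paint(1,6,K):
RRRRRRRR
RRRRRRKR
RRRRRRRR
RRRRRRRR
RRRRRRRR
RRRRBBRR
RRRRBBRR
RRKRBBYR
RRRYBBRR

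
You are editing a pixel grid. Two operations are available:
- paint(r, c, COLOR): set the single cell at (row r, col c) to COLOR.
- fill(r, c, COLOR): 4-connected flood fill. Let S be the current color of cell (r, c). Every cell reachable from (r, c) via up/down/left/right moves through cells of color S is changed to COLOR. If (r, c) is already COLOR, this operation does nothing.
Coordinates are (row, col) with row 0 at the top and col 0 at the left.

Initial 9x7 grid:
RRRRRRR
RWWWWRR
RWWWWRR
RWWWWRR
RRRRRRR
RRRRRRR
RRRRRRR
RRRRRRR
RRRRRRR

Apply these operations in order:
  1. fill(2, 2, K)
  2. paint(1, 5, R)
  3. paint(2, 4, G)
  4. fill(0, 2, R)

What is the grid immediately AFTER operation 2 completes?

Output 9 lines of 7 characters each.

Answer: RRRRRRR
RKKKKRR
RKKKKRR
RKKKKRR
RRRRRRR
RRRRRRR
RRRRRRR
RRRRRRR
RRRRRRR

Derivation:
After op 1 fill(2,2,K) [12 cells changed]:
RRRRRRR
RKKKKRR
RKKKKRR
RKKKKRR
RRRRRRR
RRRRRRR
RRRRRRR
RRRRRRR
RRRRRRR
After op 2 paint(1,5,R):
RRRRRRR
RKKKKRR
RKKKKRR
RKKKKRR
RRRRRRR
RRRRRRR
RRRRRRR
RRRRRRR
RRRRRRR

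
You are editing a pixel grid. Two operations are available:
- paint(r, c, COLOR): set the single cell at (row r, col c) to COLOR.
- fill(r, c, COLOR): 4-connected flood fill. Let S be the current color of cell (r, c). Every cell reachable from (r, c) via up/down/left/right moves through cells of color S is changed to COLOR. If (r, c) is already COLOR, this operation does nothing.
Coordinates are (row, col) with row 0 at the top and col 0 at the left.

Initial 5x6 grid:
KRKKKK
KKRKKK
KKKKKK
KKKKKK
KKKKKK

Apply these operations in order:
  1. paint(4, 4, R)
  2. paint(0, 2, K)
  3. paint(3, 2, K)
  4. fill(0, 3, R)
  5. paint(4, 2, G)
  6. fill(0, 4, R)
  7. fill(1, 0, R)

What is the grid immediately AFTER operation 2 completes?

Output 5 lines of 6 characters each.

After op 1 paint(4,4,R):
KRKKKK
KKRKKK
KKKKKK
KKKKKK
KKKKRK
After op 2 paint(0,2,K):
KRKKKK
KKRKKK
KKKKKK
KKKKKK
KKKKRK

Answer: KRKKKK
KKRKKK
KKKKKK
KKKKKK
KKKKRK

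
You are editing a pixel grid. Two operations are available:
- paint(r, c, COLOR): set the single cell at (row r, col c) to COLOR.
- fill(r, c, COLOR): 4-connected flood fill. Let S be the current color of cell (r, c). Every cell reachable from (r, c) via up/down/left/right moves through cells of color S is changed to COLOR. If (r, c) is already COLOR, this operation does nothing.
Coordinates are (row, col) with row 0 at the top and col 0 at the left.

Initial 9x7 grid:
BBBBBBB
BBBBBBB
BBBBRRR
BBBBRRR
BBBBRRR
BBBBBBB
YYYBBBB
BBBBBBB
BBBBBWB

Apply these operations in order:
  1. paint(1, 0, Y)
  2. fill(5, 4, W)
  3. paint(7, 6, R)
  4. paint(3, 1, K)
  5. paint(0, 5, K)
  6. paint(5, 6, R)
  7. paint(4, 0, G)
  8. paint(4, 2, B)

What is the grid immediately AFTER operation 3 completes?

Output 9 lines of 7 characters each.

After op 1 paint(1,0,Y):
BBBBBBB
YBBBBBB
BBBBRRR
BBBBRRR
BBBBRRR
BBBBBBB
YYYBBBB
BBBBBBB
BBBBBWB
After op 2 fill(5,4,W) [49 cells changed]:
WWWWWWW
YWWWWWW
WWWWRRR
WWWWRRR
WWWWRRR
WWWWWWW
YYYWWWW
WWWWWWW
WWWWWWW
After op 3 paint(7,6,R):
WWWWWWW
YWWWWWW
WWWWRRR
WWWWRRR
WWWWRRR
WWWWWWW
YYYWWWW
WWWWWWR
WWWWWWW

Answer: WWWWWWW
YWWWWWW
WWWWRRR
WWWWRRR
WWWWRRR
WWWWWWW
YYYWWWW
WWWWWWR
WWWWWWW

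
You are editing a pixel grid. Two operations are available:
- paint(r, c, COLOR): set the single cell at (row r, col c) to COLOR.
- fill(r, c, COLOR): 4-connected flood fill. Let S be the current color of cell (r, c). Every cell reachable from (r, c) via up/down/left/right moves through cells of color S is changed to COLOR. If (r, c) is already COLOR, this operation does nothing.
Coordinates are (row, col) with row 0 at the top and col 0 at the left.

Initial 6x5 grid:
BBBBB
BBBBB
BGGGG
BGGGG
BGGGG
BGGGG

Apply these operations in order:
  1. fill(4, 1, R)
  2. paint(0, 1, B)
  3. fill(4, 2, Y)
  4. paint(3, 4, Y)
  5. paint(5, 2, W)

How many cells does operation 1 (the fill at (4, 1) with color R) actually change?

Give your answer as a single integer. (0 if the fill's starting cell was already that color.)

After op 1 fill(4,1,R) [16 cells changed]:
BBBBB
BBBBB
BRRRR
BRRRR
BRRRR
BRRRR

Answer: 16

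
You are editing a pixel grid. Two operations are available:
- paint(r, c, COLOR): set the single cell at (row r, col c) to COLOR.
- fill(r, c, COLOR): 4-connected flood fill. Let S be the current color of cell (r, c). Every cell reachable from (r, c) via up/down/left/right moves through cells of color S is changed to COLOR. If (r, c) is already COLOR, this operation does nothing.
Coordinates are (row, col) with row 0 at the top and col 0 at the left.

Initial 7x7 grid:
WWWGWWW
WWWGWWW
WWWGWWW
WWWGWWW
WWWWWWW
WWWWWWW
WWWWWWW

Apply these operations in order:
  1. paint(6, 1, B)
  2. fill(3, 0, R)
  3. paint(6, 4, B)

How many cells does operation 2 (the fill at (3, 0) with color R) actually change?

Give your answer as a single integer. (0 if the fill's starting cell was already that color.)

After op 1 paint(6,1,B):
WWWGWWW
WWWGWWW
WWWGWWW
WWWGWWW
WWWWWWW
WWWWWWW
WBWWWWW
After op 2 fill(3,0,R) [44 cells changed]:
RRRGRRR
RRRGRRR
RRRGRRR
RRRGRRR
RRRRRRR
RRRRRRR
RBRRRRR

Answer: 44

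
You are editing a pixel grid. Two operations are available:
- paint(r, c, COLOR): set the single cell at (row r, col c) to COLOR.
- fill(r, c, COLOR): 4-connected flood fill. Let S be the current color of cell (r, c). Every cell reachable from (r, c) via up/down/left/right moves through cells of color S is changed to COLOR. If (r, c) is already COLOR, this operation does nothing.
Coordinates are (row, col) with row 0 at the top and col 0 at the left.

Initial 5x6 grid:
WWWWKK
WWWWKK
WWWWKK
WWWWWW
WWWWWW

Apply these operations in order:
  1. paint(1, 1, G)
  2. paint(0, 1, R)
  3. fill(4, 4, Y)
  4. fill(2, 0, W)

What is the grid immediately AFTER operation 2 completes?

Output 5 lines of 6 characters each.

Answer: WRWWKK
WGWWKK
WWWWKK
WWWWWW
WWWWWW

Derivation:
After op 1 paint(1,1,G):
WWWWKK
WGWWKK
WWWWKK
WWWWWW
WWWWWW
After op 2 paint(0,1,R):
WRWWKK
WGWWKK
WWWWKK
WWWWWW
WWWWWW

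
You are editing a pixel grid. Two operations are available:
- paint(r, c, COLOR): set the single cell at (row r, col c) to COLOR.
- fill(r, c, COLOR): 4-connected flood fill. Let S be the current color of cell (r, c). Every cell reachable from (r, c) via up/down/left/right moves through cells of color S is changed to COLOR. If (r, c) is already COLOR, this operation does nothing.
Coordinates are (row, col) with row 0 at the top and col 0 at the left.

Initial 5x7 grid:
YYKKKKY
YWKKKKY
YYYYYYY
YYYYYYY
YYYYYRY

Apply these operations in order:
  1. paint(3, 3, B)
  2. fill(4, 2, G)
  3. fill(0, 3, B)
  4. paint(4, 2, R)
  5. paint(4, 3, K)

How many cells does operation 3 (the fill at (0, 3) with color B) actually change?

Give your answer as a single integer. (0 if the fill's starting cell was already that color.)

Answer: 8

Derivation:
After op 1 paint(3,3,B):
YYKKKKY
YWKKKKY
YYYYYYY
YYYBYYY
YYYYYRY
After op 2 fill(4,2,G) [24 cells changed]:
GGKKKKG
GWKKKKG
GGGGGGG
GGGBGGG
GGGGGRG
After op 3 fill(0,3,B) [8 cells changed]:
GGBBBBG
GWBBBBG
GGGGGGG
GGGBGGG
GGGGGRG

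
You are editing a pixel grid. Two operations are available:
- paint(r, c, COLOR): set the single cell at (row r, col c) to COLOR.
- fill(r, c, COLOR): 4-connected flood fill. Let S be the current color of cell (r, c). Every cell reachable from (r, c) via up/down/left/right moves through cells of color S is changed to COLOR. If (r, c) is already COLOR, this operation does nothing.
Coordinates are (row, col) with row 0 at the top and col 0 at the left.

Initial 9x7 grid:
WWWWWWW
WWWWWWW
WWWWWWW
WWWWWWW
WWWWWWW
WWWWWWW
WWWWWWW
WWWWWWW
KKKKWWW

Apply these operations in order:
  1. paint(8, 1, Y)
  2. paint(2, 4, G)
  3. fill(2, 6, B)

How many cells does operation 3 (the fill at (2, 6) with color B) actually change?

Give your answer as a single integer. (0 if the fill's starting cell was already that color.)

Answer: 58

Derivation:
After op 1 paint(8,1,Y):
WWWWWWW
WWWWWWW
WWWWWWW
WWWWWWW
WWWWWWW
WWWWWWW
WWWWWWW
WWWWWWW
KYKKWWW
After op 2 paint(2,4,G):
WWWWWWW
WWWWWWW
WWWWGWW
WWWWWWW
WWWWWWW
WWWWWWW
WWWWWWW
WWWWWWW
KYKKWWW
After op 3 fill(2,6,B) [58 cells changed]:
BBBBBBB
BBBBBBB
BBBBGBB
BBBBBBB
BBBBBBB
BBBBBBB
BBBBBBB
BBBBBBB
KYKKBBB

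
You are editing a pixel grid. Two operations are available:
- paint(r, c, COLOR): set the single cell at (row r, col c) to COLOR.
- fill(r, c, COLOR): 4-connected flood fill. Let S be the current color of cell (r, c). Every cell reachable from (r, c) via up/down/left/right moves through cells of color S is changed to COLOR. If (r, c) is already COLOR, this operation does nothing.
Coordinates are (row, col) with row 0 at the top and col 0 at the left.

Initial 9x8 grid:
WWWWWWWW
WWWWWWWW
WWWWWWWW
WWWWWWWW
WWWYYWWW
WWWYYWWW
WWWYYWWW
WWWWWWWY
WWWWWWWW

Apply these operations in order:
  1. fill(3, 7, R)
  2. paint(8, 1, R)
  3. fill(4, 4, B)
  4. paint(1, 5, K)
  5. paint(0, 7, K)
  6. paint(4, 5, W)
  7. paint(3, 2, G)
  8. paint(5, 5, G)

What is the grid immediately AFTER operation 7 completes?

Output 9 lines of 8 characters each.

After op 1 fill(3,7,R) [65 cells changed]:
RRRRRRRR
RRRRRRRR
RRRRRRRR
RRRRRRRR
RRRYYRRR
RRRYYRRR
RRRYYRRR
RRRRRRRY
RRRRRRRR
After op 2 paint(8,1,R):
RRRRRRRR
RRRRRRRR
RRRRRRRR
RRRRRRRR
RRRYYRRR
RRRYYRRR
RRRYYRRR
RRRRRRRY
RRRRRRRR
After op 3 fill(4,4,B) [6 cells changed]:
RRRRRRRR
RRRRRRRR
RRRRRRRR
RRRRRRRR
RRRBBRRR
RRRBBRRR
RRRBBRRR
RRRRRRRY
RRRRRRRR
After op 4 paint(1,5,K):
RRRRRRRR
RRRRRKRR
RRRRRRRR
RRRRRRRR
RRRBBRRR
RRRBBRRR
RRRBBRRR
RRRRRRRY
RRRRRRRR
After op 5 paint(0,7,K):
RRRRRRRK
RRRRRKRR
RRRRRRRR
RRRRRRRR
RRRBBRRR
RRRBBRRR
RRRBBRRR
RRRRRRRY
RRRRRRRR
After op 6 paint(4,5,W):
RRRRRRRK
RRRRRKRR
RRRRRRRR
RRRRRRRR
RRRBBWRR
RRRBBRRR
RRRBBRRR
RRRRRRRY
RRRRRRRR
After op 7 paint(3,2,G):
RRRRRRRK
RRRRRKRR
RRRRRRRR
RRGRRRRR
RRRBBWRR
RRRBBRRR
RRRBBRRR
RRRRRRRY
RRRRRRRR

Answer: RRRRRRRK
RRRRRKRR
RRRRRRRR
RRGRRRRR
RRRBBWRR
RRRBBRRR
RRRBBRRR
RRRRRRRY
RRRRRRRR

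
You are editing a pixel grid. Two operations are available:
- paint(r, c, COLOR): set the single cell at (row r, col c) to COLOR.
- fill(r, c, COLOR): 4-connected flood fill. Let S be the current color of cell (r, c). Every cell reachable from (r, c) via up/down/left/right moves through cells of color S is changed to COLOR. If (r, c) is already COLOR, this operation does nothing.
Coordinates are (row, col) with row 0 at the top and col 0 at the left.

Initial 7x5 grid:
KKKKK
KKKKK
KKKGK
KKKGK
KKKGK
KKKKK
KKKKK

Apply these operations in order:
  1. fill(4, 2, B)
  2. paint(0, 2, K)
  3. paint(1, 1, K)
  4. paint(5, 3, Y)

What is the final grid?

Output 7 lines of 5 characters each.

Answer: BBKBB
BKBBB
BBBGB
BBBGB
BBBGB
BBBYB
BBBBB

Derivation:
After op 1 fill(4,2,B) [32 cells changed]:
BBBBB
BBBBB
BBBGB
BBBGB
BBBGB
BBBBB
BBBBB
After op 2 paint(0,2,K):
BBKBB
BBBBB
BBBGB
BBBGB
BBBGB
BBBBB
BBBBB
After op 3 paint(1,1,K):
BBKBB
BKBBB
BBBGB
BBBGB
BBBGB
BBBBB
BBBBB
After op 4 paint(5,3,Y):
BBKBB
BKBBB
BBBGB
BBBGB
BBBGB
BBBYB
BBBBB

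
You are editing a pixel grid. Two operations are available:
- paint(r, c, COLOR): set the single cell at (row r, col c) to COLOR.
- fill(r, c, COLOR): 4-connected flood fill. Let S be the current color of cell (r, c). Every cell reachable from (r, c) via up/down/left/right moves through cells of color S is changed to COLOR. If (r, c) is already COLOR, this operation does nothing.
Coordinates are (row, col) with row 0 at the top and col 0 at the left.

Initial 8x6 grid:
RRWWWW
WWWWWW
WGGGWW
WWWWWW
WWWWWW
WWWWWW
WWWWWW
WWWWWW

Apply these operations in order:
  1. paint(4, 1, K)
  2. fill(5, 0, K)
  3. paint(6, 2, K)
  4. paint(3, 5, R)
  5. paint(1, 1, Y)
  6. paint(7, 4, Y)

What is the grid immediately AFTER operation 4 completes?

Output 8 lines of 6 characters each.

Answer: RRKKKK
KKKKKK
KGGGKK
KKKKKR
KKKKKK
KKKKKK
KKKKKK
KKKKKK

Derivation:
After op 1 paint(4,1,K):
RRWWWW
WWWWWW
WGGGWW
WWWWWW
WKWWWW
WWWWWW
WWWWWW
WWWWWW
After op 2 fill(5,0,K) [42 cells changed]:
RRKKKK
KKKKKK
KGGGKK
KKKKKK
KKKKKK
KKKKKK
KKKKKK
KKKKKK
After op 3 paint(6,2,K):
RRKKKK
KKKKKK
KGGGKK
KKKKKK
KKKKKK
KKKKKK
KKKKKK
KKKKKK
After op 4 paint(3,5,R):
RRKKKK
KKKKKK
KGGGKK
KKKKKR
KKKKKK
KKKKKK
KKKKKK
KKKKKK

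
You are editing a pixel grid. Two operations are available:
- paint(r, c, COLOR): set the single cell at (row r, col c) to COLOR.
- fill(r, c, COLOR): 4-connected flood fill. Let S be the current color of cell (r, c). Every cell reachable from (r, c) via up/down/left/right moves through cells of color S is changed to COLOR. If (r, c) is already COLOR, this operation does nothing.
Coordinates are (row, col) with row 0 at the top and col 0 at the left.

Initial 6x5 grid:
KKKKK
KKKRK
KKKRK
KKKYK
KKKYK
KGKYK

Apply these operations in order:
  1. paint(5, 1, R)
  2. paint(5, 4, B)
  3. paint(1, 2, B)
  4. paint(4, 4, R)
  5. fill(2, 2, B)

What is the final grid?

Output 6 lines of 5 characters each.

After op 1 paint(5,1,R):
KKKKK
KKKRK
KKKRK
KKKYK
KKKYK
KRKYK
After op 2 paint(5,4,B):
KKKKK
KKKRK
KKKRK
KKKYK
KKKYK
KRKYB
After op 3 paint(1,2,B):
KKKKK
KKBRK
KKKRK
KKKYK
KKKYK
KRKYB
After op 4 paint(4,4,R):
KKKKK
KKBRK
KKKRK
KKKYK
KKKYR
KRKYB
After op 5 fill(2,2,B) [21 cells changed]:
BBBBB
BBBRB
BBBRB
BBBYB
BBBYR
BRBYB

Answer: BBBBB
BBBRB
BBBRB
BBBYB
BBBYR
BRBYB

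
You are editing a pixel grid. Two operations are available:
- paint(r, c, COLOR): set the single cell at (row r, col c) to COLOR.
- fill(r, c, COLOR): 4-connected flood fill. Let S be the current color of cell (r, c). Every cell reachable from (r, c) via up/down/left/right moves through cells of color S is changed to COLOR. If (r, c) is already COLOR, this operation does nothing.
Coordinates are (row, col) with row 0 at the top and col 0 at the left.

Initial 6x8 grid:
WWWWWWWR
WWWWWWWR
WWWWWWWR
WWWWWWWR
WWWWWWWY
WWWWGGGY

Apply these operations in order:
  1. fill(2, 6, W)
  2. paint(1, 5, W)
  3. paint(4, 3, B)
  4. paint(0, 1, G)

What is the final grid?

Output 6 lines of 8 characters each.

After op 1 fill(2,6,W) [0 cells changed]:
WWWWWWWR
WWWWWWWR
WWWWWWWR
WWWWWWWR
WWWWWWWY
WWWWGGGY
After op 2 paint(1,5,W):
WWWWWWWR
WWWWWWWR
WWWWWWWR
WWWWWWWR
WWWWWWWY
WWWWGGGY
After op 3 paint(4,3,B):
WWWWWWWR
WWWWWWWR
WWWWWWWR
WWWWWWWR
WWWBWWWY
WWWWGGGY
After op 4 paint(0,1,G):
WGWWWWWR
WWWWWWWR
WWWWWWWR
WWWWWWWR
WWWBWWWY
WWWWGGGY

Answer: WGWWWWWR
WWWWWWWR
WWWWWWWR
WWWWWWWR
WWWBWWWY
WWWWGGGY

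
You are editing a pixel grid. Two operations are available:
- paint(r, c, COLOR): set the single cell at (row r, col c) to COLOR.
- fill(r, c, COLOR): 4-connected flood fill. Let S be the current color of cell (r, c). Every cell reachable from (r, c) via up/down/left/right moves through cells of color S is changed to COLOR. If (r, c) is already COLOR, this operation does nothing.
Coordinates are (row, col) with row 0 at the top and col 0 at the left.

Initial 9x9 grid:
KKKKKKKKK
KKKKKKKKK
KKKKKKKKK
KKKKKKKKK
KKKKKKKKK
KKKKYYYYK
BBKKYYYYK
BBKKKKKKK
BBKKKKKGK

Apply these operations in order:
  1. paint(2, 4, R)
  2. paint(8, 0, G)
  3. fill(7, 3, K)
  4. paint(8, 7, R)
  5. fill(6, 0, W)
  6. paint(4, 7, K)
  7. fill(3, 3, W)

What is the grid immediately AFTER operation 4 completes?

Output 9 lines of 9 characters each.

After op 1 paint(2,4,R):
KKKKKKKKK
KKKKKKKKK
KKKKRKKKK
KKKKKKKKK
KKKKKKKKK
KKKKYYYYK
BBKKYYYYK
BBKKKKKKK
BBKKKKKGK
After op 2 paint(8,0,G):
KKKKKKKKK
KKKKKKKKK
KKKKRKKKK
KKKKKKKKK
KKKKKKKKK
KKKKYYYYK
BBKKYYYYK
BBKKKKKKK
GBKKKKKGK
After op 3 fill(7,3,K) [0 cells changed]:
KKKKKKKKK
KKKKKKKKK
KKKKRKKKK
KKKKKKKKK
KKKKKKKKK
KKKKYYYYK
BBKKYYYYK
BBKKKKKKK
GBKKKKKGK
After op 4 paint(8,7,R):
KKKKKKKKK
KKKKKKKKK
KKKKRKKKK
KKKKKKKKK
KKKKKKKKK
KKKKYYYYK
BBKKYYYYK
BBKKKKKKK
GBKKKKKRK

Answer: KKKKKKKKK
KKKKKKKKK
KKKKRKKKK
KKKKKKKKK
KKKKKKKKK
KKKKYYYYK
BBKKYYYYK
BBKKKKKKK
GBKKKKKRK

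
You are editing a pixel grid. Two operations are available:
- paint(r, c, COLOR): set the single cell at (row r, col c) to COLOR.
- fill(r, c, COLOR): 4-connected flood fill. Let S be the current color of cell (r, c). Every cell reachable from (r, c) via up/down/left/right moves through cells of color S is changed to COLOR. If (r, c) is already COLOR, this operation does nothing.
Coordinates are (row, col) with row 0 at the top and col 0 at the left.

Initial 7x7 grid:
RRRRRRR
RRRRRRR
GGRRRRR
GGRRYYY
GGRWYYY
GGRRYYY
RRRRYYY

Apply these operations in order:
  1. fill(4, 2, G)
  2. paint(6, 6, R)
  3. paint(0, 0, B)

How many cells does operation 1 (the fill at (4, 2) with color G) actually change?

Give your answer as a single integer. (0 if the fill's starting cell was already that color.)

After op 1 fill(4,2,G) [28 cells changed]:
GGGGGGG
GGGGGGG
GGGGGGG
GGGGYYY
GGGWYYY
GGGGYYY
GGGGYYY

Answer: 28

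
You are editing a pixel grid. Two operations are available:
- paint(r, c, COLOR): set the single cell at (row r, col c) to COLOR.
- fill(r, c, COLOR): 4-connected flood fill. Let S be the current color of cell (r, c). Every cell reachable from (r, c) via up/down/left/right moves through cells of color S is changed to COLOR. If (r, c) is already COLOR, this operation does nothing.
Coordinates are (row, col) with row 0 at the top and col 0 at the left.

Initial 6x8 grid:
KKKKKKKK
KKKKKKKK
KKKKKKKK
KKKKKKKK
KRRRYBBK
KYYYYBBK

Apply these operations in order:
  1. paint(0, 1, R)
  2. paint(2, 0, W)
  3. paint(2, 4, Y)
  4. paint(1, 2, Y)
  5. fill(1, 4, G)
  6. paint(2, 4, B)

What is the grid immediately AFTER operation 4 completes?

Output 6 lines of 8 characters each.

Answer: KRKKKKKK
KKYKKKKK
WKKKYKKK
KKKKKKKK
KRRRYBBK
KYYYYBBK

Derivation:
After op 1 paint(0,1,R):
KRKKKKKK
KKKKKKKK
KKKKKKKK
KKKKKKKK
KRRRYBBK
KYYYYBBK
After op 2 paint(2,0,W):
KRKKKKKK
KKKKKKKK
WKKKKKKK
KKKKKKKK
KRRRYBBK
KYYYYBBK
After op 3 paint(2,4,Y):
KRKKKKKK
KKKKKKKK
WKKKYKKK
KKKKKKKK
KRRRYBBK
KYYYYBBK
After op 4 paint(1,2,Y):
KRKKKKKK
KKYKKKKK
WKKKYKKK
KKKKKKKK
KRRRYBBK
KYYYYBBK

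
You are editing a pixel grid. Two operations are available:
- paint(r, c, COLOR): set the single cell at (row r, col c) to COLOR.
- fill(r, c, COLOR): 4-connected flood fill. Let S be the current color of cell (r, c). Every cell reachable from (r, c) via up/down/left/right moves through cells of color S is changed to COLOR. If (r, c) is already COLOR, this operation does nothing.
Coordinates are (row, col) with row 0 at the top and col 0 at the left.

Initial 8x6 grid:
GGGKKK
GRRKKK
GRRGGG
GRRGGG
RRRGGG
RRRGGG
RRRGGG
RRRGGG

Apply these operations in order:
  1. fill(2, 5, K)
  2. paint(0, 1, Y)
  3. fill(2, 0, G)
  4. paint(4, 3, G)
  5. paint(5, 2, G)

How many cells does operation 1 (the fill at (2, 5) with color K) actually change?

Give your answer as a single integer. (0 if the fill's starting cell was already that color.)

After op 1 fill(2,5,K) [18 cells changed]:
GGGKKK
GRRKKK
GRRKKK
GRRKKK
RRRKKK
RRRKKK
RRRKKK
RRRKKK

Answer: 18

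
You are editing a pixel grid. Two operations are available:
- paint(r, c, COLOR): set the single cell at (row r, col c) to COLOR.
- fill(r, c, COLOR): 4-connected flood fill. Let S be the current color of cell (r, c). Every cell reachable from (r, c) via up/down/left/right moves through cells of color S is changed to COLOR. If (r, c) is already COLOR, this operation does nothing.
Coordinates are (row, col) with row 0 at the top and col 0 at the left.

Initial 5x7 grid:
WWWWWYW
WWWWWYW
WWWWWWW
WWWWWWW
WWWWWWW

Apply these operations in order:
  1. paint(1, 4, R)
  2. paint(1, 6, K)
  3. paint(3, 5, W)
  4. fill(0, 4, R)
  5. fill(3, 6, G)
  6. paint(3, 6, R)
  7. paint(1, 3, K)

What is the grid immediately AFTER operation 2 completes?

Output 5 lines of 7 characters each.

After op 1 paint(1,4,R):
WWWWWYW
WWWWRYW
WWWWWWW
WWWWWWW
WWWWWWW
After op 2 paint(1,6,K):
WWWWWYW
WWWWRYK
WWWWWWW
WWWWWWW
WWWWWWW

Answer: WWWWWYW
WWWWRYK
WWWWWWW
WWWWWWW
WWWWWWW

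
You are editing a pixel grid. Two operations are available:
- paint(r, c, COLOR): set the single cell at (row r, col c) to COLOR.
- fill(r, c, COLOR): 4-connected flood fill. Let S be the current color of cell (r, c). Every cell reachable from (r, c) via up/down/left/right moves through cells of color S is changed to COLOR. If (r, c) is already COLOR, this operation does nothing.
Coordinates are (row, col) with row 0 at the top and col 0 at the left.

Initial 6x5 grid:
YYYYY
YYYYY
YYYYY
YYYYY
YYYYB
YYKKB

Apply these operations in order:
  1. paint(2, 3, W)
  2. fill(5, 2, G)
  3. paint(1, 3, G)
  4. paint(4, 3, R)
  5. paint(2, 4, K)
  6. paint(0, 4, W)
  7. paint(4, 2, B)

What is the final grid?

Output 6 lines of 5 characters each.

Answer: YYYYW
YYYGY
YYYWK
YYYYY
YYBRB
YYGGB

Derivation:
After op 1 paint(2,3,W):
YYYYY
YYYYY
YYYWY
YYYYY
YYYYB
YYKKB
After op 2 fill(5,2,G) [2 cells changed]:
YYYYY
YYYYY
YYYWY
YYYYY
YYYYB
YYGGB
After op 3 paint(1,3,G):
YYYYY
YYYGY
YYYWY
YYYYY
YYYYB
YYGGB
After op 4 paint(4,3,R):
YYYYY
YYYGY
YYYWY
YYYYY
YYYRB
YYGGB
After op 5 paint(2,4,K):
YYYYY
YYYGY
YYYWK
YYYYY
YYYRB
YYGGB
After op 6 paint(0,4,W):
YYYYW
YYYGY
YYYWK
YYYYY
YYYRB
YYGGB
After op 7 paint(4,2,B):
YYYYW
YYYGY
YYYWK
YYYYY
YYBRB
YYGGB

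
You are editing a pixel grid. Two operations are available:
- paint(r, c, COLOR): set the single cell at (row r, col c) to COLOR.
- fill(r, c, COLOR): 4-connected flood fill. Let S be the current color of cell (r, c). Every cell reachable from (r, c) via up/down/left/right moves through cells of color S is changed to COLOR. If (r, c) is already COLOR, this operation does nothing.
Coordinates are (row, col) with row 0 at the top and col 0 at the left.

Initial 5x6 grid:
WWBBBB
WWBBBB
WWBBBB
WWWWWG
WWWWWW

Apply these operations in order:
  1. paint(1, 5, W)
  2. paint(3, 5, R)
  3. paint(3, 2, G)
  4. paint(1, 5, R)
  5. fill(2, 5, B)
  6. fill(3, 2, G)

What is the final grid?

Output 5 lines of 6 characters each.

Answer: WWBBBB
WWBBBR
WWBBBB
WWGWWR
WWWWWW

Derivation:
After op 1 paint(1,5,W):
WWBBBB
WWBBBW
WWBBBB
WWWWWG
WWWWWW
After op 2 paint(3,5,R):
WWBBBB
WWBBBW
WWBBBB
WWWWWR
WWWWWW
After op 3 paint(3,2,G):
WWBBBB
WWBBBW
WWBBBB
WWGWWR
WWWWWW
After op 4 paint(1,5,R):
WWBBBB
WWBBBR
WWBBBB
WWGWWR
WWWWWW
After op 5 fill(2,5,B) [0 cells changed]:
WWBBBB
WWBBBR
WWBBBB
WWGWWR
WWWWWW
After op 6 fill(3,2,G) [0 cells changed]:
WWBBBB
WWBBBR
WWBBBB
WWGWWR
WWWWWW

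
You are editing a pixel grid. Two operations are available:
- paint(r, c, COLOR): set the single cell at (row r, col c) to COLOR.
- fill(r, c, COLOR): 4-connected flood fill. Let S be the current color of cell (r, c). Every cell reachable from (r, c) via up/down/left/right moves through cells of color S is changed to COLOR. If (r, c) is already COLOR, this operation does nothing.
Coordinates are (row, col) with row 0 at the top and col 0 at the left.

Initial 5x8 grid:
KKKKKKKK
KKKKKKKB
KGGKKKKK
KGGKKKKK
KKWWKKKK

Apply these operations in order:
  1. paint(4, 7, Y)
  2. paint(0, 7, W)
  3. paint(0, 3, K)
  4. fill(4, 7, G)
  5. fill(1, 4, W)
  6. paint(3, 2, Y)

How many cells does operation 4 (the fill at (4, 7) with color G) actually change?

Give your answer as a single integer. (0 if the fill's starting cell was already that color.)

Answer: 1

Derivation:
After op 1 paint(4,7,Y):
KKKKKKKK
KKKKKKKB
KGGKKKKK
KGGKKKKK
KKWWKKKY
After op 2 paint(0,7,W):
KKKKKKKW
KKKKKKKB
KGGKKKKK
KGGKKKKK
KKWWKKKY
After op 3 paint(0,3,K):
KKKKKKKW
KKKKKKKB
KGGKKKKK
KGGKKKKK
KKWWKKKY
After op 4 fill(4,7,G) [1 cells changed]:
KKKKKKKW
KKKKKKKB
KGGKKKKK
KGGKKKKK
KKWWKKKG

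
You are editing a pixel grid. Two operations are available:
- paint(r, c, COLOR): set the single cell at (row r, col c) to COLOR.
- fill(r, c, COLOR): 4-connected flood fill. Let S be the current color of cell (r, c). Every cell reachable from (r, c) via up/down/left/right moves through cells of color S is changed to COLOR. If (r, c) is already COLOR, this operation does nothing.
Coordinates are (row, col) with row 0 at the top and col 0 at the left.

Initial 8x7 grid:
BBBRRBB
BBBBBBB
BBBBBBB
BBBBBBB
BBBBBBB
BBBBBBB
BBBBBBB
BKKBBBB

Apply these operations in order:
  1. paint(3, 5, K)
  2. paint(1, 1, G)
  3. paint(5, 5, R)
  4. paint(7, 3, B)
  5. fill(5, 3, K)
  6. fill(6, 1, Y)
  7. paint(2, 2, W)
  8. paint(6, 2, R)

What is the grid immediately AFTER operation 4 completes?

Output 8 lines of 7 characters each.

Answer: BBBRRBB
BGBBBBB
BBBBBBB
BBBBBKB
BBBBBBB
BBBBBRB
BBBBBBB
BKKBBBB

Derivation:
After op 1 paint(3,5,K):
BBBRRBB
BBBBBBB
BBBBBBB
BBBBBKB
BBBBBBB
BBBBBBB
BBBBBBB
BKKBBBB
After op 2 paint(1,1,G):
BBBRRBB
BGBBBBB
BBBBBBB
BBBBBKB
BBBBBBB
BBBBBBB
BBBBBBB
BKKBBBB
After op 3 paint(5,5,R):
BBBRRBB
BGBBBBB
BBBBBBB
BBBBBKB
BBBBBBB
BBBBBRB
BBBBBBB
BKKBBBB
After op 4 paint(7,3,B):
BBBRRBB
BGBBBBB
BBBBBBB
BBBBBKB
BBBBBBB
BBBBBRB
BBBBBBB
BKKBBBB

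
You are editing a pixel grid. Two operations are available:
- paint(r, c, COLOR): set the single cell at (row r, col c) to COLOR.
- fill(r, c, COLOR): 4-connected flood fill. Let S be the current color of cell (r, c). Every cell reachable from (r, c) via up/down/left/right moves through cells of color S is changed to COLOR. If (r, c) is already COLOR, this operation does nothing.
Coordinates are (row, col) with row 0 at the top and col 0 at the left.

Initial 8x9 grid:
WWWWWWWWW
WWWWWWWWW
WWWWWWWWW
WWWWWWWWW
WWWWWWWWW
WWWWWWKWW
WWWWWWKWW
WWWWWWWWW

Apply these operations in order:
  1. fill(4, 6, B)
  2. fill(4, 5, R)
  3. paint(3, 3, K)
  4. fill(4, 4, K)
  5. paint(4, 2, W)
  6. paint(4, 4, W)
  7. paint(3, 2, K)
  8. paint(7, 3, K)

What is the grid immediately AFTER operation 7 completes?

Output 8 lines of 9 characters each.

After op 1 fill(4,6,B) [70 cells changed]:
BBBBBBBBB
BBBBBBBBB
BBBBBBBBB
BBBBBBBBB
BBBBBBBBB
BBBBBBKBB
BBBBBBKBB
BBBBBBBBB
After op 2 fill(4,5,R) [70 cells changed]:
RRRRRRRRR
RRRRRRRRR
RRRRRRRRR
RRRRRRRRR
RRRRRRRRR
RRRRRRKRR
RRRRRRKRR
RRRRRRRRR
After op 3 paint(3,3,K):
RRRRRRRRR
RRRRRRRRR
RRRRRRRRR
RRRKRRRRR
RRRRRRRRR
RRRRRRKRR
RRRRRRKRR
RRRRRRRRR
After op 4 fill(4,4,K) [69 cells changed]:
KKKKKKKKK
KKKKKKKKK
KKKKKKKKK
KKKKKKKKK
KKKKKKKKK
KKKKKKKKK
KKKKKKKKK
KKKKKKKKK
After op 5 paint(4,2,W):
KKKKKKKKK
KKKKKKKKK
KKKKKKKKK
KKKKKKKKK
KKWKKKKKK
KKKKKKKKK
KKKKKKKKK
KKKKKKKKK
After op 6 paint(4,4,W):
KKKKKKKKK
KKKKKKKKK
KKKKKKKKK
KKKKKKKKK
KKWKWKKKK
KKKKKKKKK
KKKKKKKKK
KKKKKKKKK
After op 7 paint(3,2,K):
KKKKKKKKK
KKKKKKKKK
KKKKKKKKK
KKKKKKKKK
KKWKWKKKK
KKKKKKKKK
KKKKKKKKK
KKKKKKKKK

Answer: KKKKKKKKK
KKKKKKKKK
KKKKKKKKK
KKKKKKKKK
KKWKWKKKK
KKKKKKKKK
KKKKKKKKK
KKKKKKKKK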